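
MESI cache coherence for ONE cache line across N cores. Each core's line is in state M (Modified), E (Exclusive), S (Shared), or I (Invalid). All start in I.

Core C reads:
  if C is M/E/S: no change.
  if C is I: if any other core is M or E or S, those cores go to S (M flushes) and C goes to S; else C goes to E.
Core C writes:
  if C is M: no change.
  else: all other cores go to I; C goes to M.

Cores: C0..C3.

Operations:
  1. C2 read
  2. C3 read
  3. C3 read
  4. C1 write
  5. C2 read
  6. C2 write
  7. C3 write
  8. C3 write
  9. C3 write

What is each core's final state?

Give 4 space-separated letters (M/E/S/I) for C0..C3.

Answer: I I I M

Derivation:
Op 1: C2 read [C2 read from I: no other sharers -> C2=E (exclusive)] -> [I,I,E,I]
Op 2: C3 read [C3 read from I: others=['C2=E'] -> C3=S, others downsized to S] -> [I,I,S,S]
Op 3: C3 read [C3 read: already in S, no change] -> [I,I,S,S]
Op 4: C1 write [C1 write: invalidate ['C2=S', 'C3=S'] -> C1=M] -> [I,M,I,I]
Op 5: C2 read [C2 read from I: others=['C1=M'] -> C2=S, others downsized to S] -> [I,S,S,I]
Op 6: C2 write [C2 write: invalidate ['C1=S'] -> C2=M] -> [I,I,M,I]
Op 7: C3 write [C3 write: invalidate ['C2=M'] -> C3=M] -> [I,I,I,M]
Op 8: C3 write [C3 write: already M (modified), no change] -> [I,I,I,M]
Op 9: C3 write [C3 write: already M (modified), no change] -> [I,I,I,M]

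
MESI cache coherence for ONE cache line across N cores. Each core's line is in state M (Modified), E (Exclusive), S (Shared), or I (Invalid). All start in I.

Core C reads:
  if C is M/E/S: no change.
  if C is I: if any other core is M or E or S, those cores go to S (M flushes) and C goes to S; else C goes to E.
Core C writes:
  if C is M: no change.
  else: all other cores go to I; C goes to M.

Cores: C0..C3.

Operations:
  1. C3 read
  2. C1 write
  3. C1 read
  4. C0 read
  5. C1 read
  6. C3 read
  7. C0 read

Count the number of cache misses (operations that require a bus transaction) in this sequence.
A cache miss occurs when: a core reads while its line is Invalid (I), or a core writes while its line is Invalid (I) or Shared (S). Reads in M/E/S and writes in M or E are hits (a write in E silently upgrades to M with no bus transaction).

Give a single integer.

Op 1: C3 read [C3 read from I: no other sharers -> C3=E (exclusive)] -> [I,I,I,E] [MISS #1: read from I]
Op 2: C1 write [C1 write: invalidate ['C3=E'] -> C1=M] -> [I,M,I,I] [MISS #2: write from I]
Op 3: C1 read [C1 read: already in M, no change] -> [I,M,I,I] [hit: read from M]
Op 4: C0 read [C0 read from I: others=['C1=M'] -> C0=S, others downsized to S] -> [S,S,I,I] [MISS #3: read from I]
Op 5: C1 read [C1 read: already in S, no change] -> [S,S,I,I] [hit: read from S]
Op 6: C3 read [C3 read from I: others=['C0=S', 'C1=S'] -> C3=S, others downsized to S] -> [S,S,I,S] [MISS #4: read from I]
Op 7: C0 read [C0 read: already in S, no change] -> [S,S,I,S] [hit: read from S]

Answer: 4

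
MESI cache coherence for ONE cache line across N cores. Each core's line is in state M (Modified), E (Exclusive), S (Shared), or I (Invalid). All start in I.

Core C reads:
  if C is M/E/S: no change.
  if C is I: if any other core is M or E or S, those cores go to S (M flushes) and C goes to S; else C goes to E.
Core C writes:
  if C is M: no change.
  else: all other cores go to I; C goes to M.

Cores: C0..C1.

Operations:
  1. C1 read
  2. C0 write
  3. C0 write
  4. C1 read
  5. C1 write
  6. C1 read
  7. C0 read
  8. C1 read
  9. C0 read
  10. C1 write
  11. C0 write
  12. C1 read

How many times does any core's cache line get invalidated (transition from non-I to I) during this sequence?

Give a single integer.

Op 1: C1 read [C1 read from I: no other sharers -> C1=E (exclusive)] -> [I,E] (invalidations this op: 0; running total: 0)
Op 2: C0 write [C0 write: invalidate ['C1=E'] -> C0=M] -> [M,I] (invalidations this op: 1; running total: 1)
Op 3: C0 write [C0 write: already M (modified), no change] -> [M,I] (invalidations this op: 0; running total: 1)
Op 4: C1 read [C1 read from I: others=['C0=M'] -> C1=S, others downsized to S] -> [S,S] (invalidations this op: 0; running total: 1)
Op 5: C1 write [C1 write: invalidate ['C0=S'] -> C1=M] -> [I,M] (invalidations this op: 1; running total: 2)
Op 6: C1 read [C1 read: already in M, no change] -> [I,M] (invalidations this op: 0; running total: 2)
Op 7: C0 read [C0 read from I: others=['C1=M'] -> C0=S, others downsized to S] -> [S,S] (invalidations this op: 0; running total: 2)
Op 8: C1 read [C1 read: already in S, no change] -> [S,S] (invalidations this op: 0; running total: 2)
Op 9: C0 read [C0 read: already in S, no change] -> [S,S] (invalidations this op: 0; running total: 2)
Op 10: C1 write [C1 write: invalidate ['C0=S'] -> C1=M] -> [I,M] (invalidations this op: 1; running total: 3)
Op 11: C0 write [C0 write: invalidate ['C1=M'] -> C0=M] -> [M,I] (invalidations this op: 1; running total: 4)
Op 12: C1 read [C1 read from I: others=['C0=M'] -> C1=S, others downsized to S] -> [S,S] (invalidations this op: 0; running total: 4)

Answer: 4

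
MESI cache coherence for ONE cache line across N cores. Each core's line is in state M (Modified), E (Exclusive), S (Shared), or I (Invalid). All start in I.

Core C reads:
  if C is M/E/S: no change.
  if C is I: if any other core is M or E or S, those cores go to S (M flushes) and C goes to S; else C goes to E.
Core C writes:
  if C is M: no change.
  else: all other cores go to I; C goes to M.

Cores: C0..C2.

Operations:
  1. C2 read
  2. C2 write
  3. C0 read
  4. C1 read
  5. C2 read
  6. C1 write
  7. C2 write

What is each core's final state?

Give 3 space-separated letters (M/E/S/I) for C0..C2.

Answer: I I M

Derivation:
Op 1: C2 read [C2 read from I: no other sharers -> C2=E (exclusive)] -> [I,I,E]
Op 2: C2 write [C2 write: invalidate none -> C2=M] -> [I,I,M]
Op 3: C0 read [C0 read from I: others=['C2=M'] -> C0=S, others downsized to S] -> [S,I,S]
Op 4: C1 read [C1 read from I: others=['C0=S', 'C2=S'] -> C1=S, others downsized to S] -> [S,S,S]
Op 5: C2 read [C2 read: already in S, no change] -> [S,S,S]
Op 6: C1 write [C1 write: invalidate ['C0=S', 'C2=S'] -> C1=M] -> [I,M,I]
Op 7: C2 write [C2 write: invalidate ['C1=M'] -> C2=M] -> [I,I,M]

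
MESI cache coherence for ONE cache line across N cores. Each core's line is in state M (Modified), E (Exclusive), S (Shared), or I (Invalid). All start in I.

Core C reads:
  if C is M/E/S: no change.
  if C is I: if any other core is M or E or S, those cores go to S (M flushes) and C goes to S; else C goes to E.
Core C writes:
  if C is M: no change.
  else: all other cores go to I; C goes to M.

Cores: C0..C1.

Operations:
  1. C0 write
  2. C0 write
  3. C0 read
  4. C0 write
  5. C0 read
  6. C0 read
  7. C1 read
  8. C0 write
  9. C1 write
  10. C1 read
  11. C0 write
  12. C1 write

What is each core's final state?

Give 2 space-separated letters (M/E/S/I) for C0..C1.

Answer: I M

Derivation:
Op 1: C0 write [C0 write: invalidate none -> C0=M] -> [M,I]
Op 2: C0 write [C0 write: already M (modified), no change] -> [M,I]
Op 3: C0 read [C0 read: already in M, no change] -> [M,I]
Op 4: C0 write [C0 write: already M (modified), no change] -> [M,I]
Op 5: C0 read [C0 read: already in M, no change] -> [M,I]
Op 6: C0 read [C0 read: already in M, no change] -> [M,I]
Op 7: C1 read [C1 read from I: others=['C0=M'] -> C1=S, others downsized to S] -> [S,S]
Op 8: C0 write [C0 write: invalidate ['C1=S'] -> C0=M] -> [M,I]
Op 9: C1 write [C1 write: invalidate ['C0=M'] -> C1=M] -> [I,M]
Op 10: C1 read [C1 read: already in M, no change] -> [I,M]
Op 11: C0 write [C0 write: invalidate ['C1=M'] -> C0=M] -> [M,I]
Op 12: C1 write [C1 write: invalidate ['C0=M'] -> C1=M] -> [I,M]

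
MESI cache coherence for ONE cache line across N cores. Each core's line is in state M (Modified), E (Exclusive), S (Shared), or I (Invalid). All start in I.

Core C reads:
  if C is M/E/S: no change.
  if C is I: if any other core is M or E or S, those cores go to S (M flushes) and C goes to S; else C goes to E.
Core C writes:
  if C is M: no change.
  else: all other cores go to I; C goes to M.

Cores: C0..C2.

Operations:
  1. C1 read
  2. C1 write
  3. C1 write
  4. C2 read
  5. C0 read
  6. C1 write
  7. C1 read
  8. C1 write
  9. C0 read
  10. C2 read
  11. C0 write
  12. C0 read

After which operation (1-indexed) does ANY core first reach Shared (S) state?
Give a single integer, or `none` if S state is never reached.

Op 1: C1 read [C1 read from I: no other sharers -> C1=E (exclusive)] -> [I,E,I]
Op 2: C1 write [C1 write: invalidate none -> C1=M] -> [I,M,I]
Op 3: C1 write [C1 write: already M (modified), no change] -> [I,M,I]
Op 4: C2 read [C2 read from I: others=['C1=M'] -> C2=S, others downsized to S] -> [I,S,S]
  -> First S state at op 4; remaining ops need not be traced.

Answer: 4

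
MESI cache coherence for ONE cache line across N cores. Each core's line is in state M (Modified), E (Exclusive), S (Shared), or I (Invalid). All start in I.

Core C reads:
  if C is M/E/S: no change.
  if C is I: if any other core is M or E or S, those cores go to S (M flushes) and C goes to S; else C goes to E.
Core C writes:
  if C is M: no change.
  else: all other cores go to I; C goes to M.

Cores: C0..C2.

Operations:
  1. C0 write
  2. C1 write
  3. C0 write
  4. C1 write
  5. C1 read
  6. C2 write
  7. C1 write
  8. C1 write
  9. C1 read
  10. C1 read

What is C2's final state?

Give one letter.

Answer: I

Derivation:
Op 1: C0 write [C0 write: invalidate none -> C0=M] -> [M,I,I]
Op 2: C1 write [C1 write: invalidate ['C0=M'] -> C1=M] -> [I,M,I]
Op 3: C0 write [C0 write: invalidate ['C1=M'] -> C0=M] -> [M,I,I]
Op 4: C1 write [C1 write: invalidate ['C0=M'] -> C1=M] -> [I,M,I]
Op 5: C1 read [C1 read: already in M, no change] -> [I,M,I]
Op 6: C2 write [C2 write: invalidate ['C1=M'] -> C2=M] -> [I,I,M]
Op 7: C1 write [C1 write: invalidate ['C2=M'] -> C1=M] -> [I,M,I]
Op 8: C1 write [C1 write: already M (modified), no change] -> [I,M,I]
Op 9: C1 read [C1 read: already in M, no change] -> [I,M,I]
Op 10: C1 read [C1 read: already in M, no change] -> [I,M,I]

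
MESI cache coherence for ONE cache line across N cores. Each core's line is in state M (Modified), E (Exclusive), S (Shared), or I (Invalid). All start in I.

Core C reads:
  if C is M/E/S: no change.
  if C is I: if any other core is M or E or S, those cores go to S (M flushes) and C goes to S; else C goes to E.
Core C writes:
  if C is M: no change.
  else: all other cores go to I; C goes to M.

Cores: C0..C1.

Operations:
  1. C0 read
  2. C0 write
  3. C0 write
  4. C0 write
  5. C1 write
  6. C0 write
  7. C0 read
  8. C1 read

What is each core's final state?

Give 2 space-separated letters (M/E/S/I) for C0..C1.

Op 1: C0 read [C0 read from I: no other sharers -> C0=E (exclusive)] -> [E,I]
Op 2: C0 write [C0 write: invalidate none -> C0=M] -> [M,I]
Op 3: C0 write [C0 write: already M (modified), no change] -> [M,I]
Op 4: C0 write [C0 write: already M (modified), no change] -> [M,I]
Op 5: C1 write [C1 write: invalidate ['C0=M'] -> C1=M] -> [I,M]
Op 6: C0 write [C0 write: invalidate ['C1=M'] -> C0=M] -> [M,I]
Op 7: C0 read [C0 read: already in M, no change] -> [M,I]
Op 8: C1 read [C1 read from I: others=['C0=M'] -> C1=S, others downsized to S] -> [S,S]

Answer: S S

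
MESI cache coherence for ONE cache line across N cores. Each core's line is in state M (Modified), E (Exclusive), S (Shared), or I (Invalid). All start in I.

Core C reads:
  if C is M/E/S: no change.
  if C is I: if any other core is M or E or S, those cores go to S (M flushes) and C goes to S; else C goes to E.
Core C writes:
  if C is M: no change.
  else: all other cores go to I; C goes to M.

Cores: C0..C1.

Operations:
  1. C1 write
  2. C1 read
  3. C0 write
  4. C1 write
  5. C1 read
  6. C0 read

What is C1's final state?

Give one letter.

Answer: S

Derivation:
Op 1: C1 write [C1 write: invalidate none -> C1=M] -> [I,M]
Op 2: C1 read [C1 read: already in M, no change] -> [I,M]
Op 3: C0 write [C0 write: invalidate ['C1=M'] -> C0=M] -> [M,I]
Op 4: C1 write [C1 write: invalidate ['C0=M'] -> C1=M] -> [I,M]
Op 5: C1 read [C1 read: already in M, no change] -> [I,M]
Op 6: C0 read [C0 read from I: others=['C1=M'] -> C0=S, others downsized to S] -> [S,S]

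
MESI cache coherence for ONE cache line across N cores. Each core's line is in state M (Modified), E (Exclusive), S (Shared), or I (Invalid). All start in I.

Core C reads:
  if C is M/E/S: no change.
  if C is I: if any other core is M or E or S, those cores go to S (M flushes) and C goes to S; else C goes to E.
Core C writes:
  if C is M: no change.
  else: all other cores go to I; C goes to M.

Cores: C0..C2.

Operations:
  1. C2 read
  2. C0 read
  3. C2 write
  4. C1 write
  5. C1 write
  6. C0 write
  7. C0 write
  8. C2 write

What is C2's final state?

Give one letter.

Answer: M

Derivation:
Op 1: C2 read [C2 read from I: no other sharers -> C2=E (exclusive)] -> [I,I,E]
Op 2: C0 read [C0 read from I: others=['C2=E'] -> C0=S, others downsized to S] -> [S,I,S]
Op 3: C2 write [C2 write: invalidate ['C0=S'] -> C2=M] -> [I,I,M]
Op 4: C1 write [C1 write: invalidate ['C2=M'] -> C1=M] -> [I,M,I]
Op 5: C1 write [C1 write: already M (modified), no change] -> [I,M,I]
Op 6: C0 write [C0 write: invalidate ['C1=M'] -> C0=M] -> [M,I,I]
Op 7: C0 write [C0 write: already M (modified), no change] -> [M,I,I]
Op 8: C2 write [C2 write: invalidate ['C0=M'] -> C2=M] -> [I,I,M]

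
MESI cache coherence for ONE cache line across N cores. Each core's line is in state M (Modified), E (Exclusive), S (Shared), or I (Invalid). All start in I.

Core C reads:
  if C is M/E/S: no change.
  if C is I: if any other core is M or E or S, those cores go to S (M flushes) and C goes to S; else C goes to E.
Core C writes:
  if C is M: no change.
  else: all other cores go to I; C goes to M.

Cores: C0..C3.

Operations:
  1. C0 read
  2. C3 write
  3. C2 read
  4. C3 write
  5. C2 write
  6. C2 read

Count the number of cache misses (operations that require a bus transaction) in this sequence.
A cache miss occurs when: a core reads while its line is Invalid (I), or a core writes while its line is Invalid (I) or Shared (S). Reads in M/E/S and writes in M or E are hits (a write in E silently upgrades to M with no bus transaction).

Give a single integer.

Op 1: C0 read [C0 read from I: no other sharers -> C0=E (exclusive)] -> [E,I,I,I] [MISS #1: read from I]
Op 2: C3 write [C3 write: invalidate ['C0=E'] -> C3=M] -> [I,I,I,M] [MISS #2: write from I]
Op 3: C2 read [C2 read from I: others=['C3=M'] -> C2=S, others downsized to S] -> [I,I,S,S] [MISS #3: read from I]
Op 4: C3 write [C3 write: invalidate ['C2=S'] -> C3=M] -> [I,I,I,M] [MISS #4: write from S]
Op 5: C2 write [C2 write: invalidate ['C3=M'] -> C2=M] -> [I,I,M,I] [MISS #5: write from I]
Op 6: C2 read [C2 read: already in M, no change] -> [I,I,M,I] [hit: read from M]

Answer: 5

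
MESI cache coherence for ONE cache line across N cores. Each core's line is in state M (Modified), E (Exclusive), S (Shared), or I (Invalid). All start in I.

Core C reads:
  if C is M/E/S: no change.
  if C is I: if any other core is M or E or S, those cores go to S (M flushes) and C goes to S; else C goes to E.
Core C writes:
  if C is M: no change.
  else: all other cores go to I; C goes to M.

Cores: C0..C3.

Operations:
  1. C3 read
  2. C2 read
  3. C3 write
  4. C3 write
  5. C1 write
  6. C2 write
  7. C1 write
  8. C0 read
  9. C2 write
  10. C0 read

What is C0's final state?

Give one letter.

Answer: S

Derivation:
Op 1: C3 read [C3 read from I: no other sharers -> C3=E (exclusive)] -> [I,I,I,E]
Op 2: C2 read [C2 read from I: others=['C3=E'] -> C2=S, others downsized to S] -> [I,I,S,S]
Op 3: C3 write [C3 write: invalidate ['C2=S'] -> C3=M] -> [I,I,I,M]
Op 4: C3 write [C3 write: already M (modified), no change] -> [I,I,I,M]
Op 5: C1 write [C1 write: invalidate ['C3=M'] -> C1=M] -> [I,M,I,I]
Op 6: C2 write [C2 write: invalidate ['C1=M'] -> C2=M] -> [I,I,M,I]
Op 7: C1 write [C1 write: invalidate ['C2=M'] -> C1=M] -> [I,M,I,I]
Op 8: C0 read [C0 read from I: others=['C1=M'] -> C0=S, others downsized to S] -> [S,S,I,I]
Op 9: C2 write [C2 write: invalidate ['C0=S', 'C1=S'] -> C2=M] -> [I,I,M,I]
Op 10: C0 read [C0 read from I: others=['C2=M'] -> C0=S, others downsized to S] -> [S,I,S,I]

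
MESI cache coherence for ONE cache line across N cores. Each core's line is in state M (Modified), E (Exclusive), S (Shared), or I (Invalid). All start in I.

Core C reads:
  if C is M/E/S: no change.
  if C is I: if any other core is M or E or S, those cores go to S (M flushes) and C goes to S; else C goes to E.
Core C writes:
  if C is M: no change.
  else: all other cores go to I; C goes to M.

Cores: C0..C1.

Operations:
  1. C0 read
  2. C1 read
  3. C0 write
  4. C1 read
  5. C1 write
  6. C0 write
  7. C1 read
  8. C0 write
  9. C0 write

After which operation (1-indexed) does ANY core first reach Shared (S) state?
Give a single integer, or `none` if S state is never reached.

Op 1: C0 read [C0 read from I: no other sharers -> C0=E (exclusive)] -> [E,I]
Op 2: C1 read [C1 read from I: others=['C0=E'] -> C1=S, others downsized to S] -> [S,S]
  -> First S state at op 2; remaining ops need not be traced.

Answer: 2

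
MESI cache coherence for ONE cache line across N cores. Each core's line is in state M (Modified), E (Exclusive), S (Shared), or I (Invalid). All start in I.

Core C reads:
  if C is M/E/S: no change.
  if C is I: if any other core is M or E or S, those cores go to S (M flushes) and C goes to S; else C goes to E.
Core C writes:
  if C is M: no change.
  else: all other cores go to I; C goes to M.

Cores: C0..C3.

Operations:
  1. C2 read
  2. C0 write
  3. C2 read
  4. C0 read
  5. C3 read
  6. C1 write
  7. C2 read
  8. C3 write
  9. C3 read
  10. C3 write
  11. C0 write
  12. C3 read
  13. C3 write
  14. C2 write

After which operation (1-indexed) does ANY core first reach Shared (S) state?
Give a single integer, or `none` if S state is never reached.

Answer: 3

Derivation:
Op 1: C2 read [C2 read from I: no other sharers -> C2=E (exclusive)] -> [I,I,E,I]
Op 2: C0 write [C0 write: invalidate ['C2=E'] -> C0=M] -> [M,I,I,I]
Op 3: C2 read [C2 read from I: others=['C0=M'] -> C2=S, others downsized to S] -> [S,I,S,I]
  -> First S state at op 3; remaining ops need not be traced.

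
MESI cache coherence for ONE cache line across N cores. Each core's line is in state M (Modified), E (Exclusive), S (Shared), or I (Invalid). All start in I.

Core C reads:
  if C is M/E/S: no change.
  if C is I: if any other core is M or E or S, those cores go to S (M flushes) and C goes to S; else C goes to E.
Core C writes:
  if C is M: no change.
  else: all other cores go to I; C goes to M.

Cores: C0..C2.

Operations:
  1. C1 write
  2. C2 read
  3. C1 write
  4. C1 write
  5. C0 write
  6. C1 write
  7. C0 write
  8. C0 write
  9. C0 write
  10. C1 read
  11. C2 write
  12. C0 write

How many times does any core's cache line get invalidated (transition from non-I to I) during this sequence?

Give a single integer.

Op 1: C1 write [C1 write: invalidate none -> C1=M] -> [I,M,I] (invalidations this op: 0; running total: 0)
Op 2: C2 read [C2 read from I: others=['C1=M'] -> C2=S, others downsized to S] -> [I,S,S] (invalidations this op: 0; running total: 0)
Op 3: C1 write [C1 write: invalidate ['C2=S'] -> C1=M] -> [I,M,I] (invalidations this op: 1; running total: 1)
Op 4: C1 write [C1 write: already M (modified), no change] -> [I,M,I] (invalidations this op: 0; running total: 1)
Op 5: C0 write [C0 write: invalidate ['C1=M'] -> C0=M] -> [M,I,I] (invalidations this op: 1; running total: 2)
Op 6: C1 write [C1 write: invalidate ['C0=M'] -> C1=M] -> [I,M,I] (invalidations this op: 1; running total: 3)
Op 7: C0 write [C0 write: invalidate ['C1=M'] -> C0=M] -> [M,I,I] (invalidations this op: 1; running total: 4)
Op 8: C0 write [C0 write: already M (modified), no change] -> [M,I,I] (invalidations this op: 0; running total: 4)
Op 9: C0 write [C0 write: already M (modified), no change] -> [M,I,I] (invalidations this op: 0; running total: 4)
Op 10: C1 read [C1 read from I: others=['C0=M'] -> C1=S, others downsized to S] -> [S,S,I] (invalidations this op: 0; running total: 4)
Op 11: C2 write [C2 write: invalidate ['C0=S', 'C1=S'] -> C2=M] -> [I,I,M] (invalidations this op: 2; running total: 6)
Op 12: C0 write [C0 write: invalidate ['C2=M'] -> C0=M] -> [M,I,I] (invalidations this op: 1; running total: 7)

Answer: 7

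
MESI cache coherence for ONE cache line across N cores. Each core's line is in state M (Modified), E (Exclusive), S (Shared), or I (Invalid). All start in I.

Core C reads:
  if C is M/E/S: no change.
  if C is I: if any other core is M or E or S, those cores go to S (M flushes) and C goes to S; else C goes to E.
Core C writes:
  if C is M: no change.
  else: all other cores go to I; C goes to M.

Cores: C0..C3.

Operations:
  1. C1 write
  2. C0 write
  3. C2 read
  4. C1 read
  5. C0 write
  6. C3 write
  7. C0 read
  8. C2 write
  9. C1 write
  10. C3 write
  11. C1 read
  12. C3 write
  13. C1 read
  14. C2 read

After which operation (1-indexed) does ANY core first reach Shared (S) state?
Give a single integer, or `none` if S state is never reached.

Answer: 3

Derivation:
Op 1: C1 write [C1 write: invalidate none -> C1=M] -> [I,M,I,I]
Op 2: C0 write [C0 write: invalidate ['C1=M'] -> C0=M] -> [M,I,I,I]
Op 3: C2 read [C2 read from I: others=['C0=M'] -> C2=S, others downsized to S] -> [S,I,S,I]
  -> First S state at op 3; remaining ops need not be traced.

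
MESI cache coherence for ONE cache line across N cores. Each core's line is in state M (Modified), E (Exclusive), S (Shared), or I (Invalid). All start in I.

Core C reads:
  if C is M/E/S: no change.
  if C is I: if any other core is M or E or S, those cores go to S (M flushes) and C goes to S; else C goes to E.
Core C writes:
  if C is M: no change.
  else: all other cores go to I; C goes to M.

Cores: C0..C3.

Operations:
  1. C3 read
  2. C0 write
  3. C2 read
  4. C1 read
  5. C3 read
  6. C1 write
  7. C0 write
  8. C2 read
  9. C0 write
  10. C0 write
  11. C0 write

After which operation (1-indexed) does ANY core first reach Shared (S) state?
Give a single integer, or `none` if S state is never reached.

Op 1: C3 read [C3 read from I: no other sharers -> C3=E (exclusive)] -> [I,I,I,E]
Op 2: C0 write [C0 write: invalidate ['C3=E'] -> C0=M] -> [M,I,I,I]
Op 3: C2 read [C2 read from I: others=['C0=M'] -> C2=S, others downsized to S] -> [S,I,S,I]
  -> First S state at op 3; remaining ops need not be traced.

Answer: 3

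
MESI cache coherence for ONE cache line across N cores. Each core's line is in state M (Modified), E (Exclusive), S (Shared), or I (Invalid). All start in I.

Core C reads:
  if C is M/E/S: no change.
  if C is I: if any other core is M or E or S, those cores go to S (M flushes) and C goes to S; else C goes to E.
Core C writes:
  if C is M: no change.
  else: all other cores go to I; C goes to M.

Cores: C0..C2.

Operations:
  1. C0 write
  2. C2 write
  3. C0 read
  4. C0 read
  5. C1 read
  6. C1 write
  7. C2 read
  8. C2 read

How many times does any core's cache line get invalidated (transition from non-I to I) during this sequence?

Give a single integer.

Op 1: C0 write [C0 write: invalidate none -> C0=M] -> [M,I,I] (invalidations this op: 0; running total: 0)
Op 2: C2 write [C2 write: invalidate ['C0=M'] -> C2=M] -> [I,I,M] (invalidations this op: 1; running total: 1)
Op 3: C0 read [C0 read from I: others=['C2=M'] -> C0=S, others downsized to S] -> [S,I,S] (invalidations this op: 0; running total: 1)
Op 4: C0 read [C0 read: already in S, no change] -> [S,I,S] (invalidations this op: 0; running total: 1)
Op 5: C1 read [C1 read from I: others=['C0=S', 'C2=S'] -> C1=S, others downsized to S] -> [S,S,S] (invalidations this op: 0; running total: 1)
Op 6: C1 write [C1 write: invalidate ['C0=S', 'C2=S'] -> C1=M] -> [I,M,I] (invalidations this op: 2; running total: 3)
Op 7: C2 read [C2 read from I: others=['C1=M'] -> C2=S, others downsized to S] -> [I,S,S] (invalidations this op: 0; running total: 3)
Op 8: C2 read [C2 read: already in S, no change] -> [I,S,S] (invalidations this op: 0; running total: 3)

Answer: 3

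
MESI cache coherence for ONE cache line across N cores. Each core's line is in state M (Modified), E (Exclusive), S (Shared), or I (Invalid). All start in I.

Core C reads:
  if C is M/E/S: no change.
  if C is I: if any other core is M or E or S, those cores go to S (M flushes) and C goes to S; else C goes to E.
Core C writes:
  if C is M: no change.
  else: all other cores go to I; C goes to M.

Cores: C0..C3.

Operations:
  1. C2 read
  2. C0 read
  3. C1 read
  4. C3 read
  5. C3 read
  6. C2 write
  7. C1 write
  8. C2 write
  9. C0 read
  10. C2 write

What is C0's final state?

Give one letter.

Answer: I

Derivation:
Op 1: C2 read [C2 read from I: no other sharers -> C2=E (exclusive)] -> [I,I,E,I]
Op 2: C0 read [C0 read from I: others=['C2=E'] -> C0=S, others downsized to S] -> [S,I,S,I]
Op 3: C1 read [C1 read from I: others=['C0=S', 'C2=S'] -> C1=S, others downsized to S] -> [S,S,S,I]
Op 4: C3 read [C3 read from I: others=['C0=S', 'C1=S', 'C2=S'] -> C3=S, others downsized to S] -> [S,S,S,S]
Op 5: C3 read [C3 read: already in S, no change] -> [S,S,S,S]
Op 6: C2 write [C2 write: invalidate ['C0=S', 'C1=S', 'C3=S'] -> C2=M] -> [I,I,M,I]
Op 7: C1 write [C1 write: invalidate ['C2=M'] -> C1=M] -> [I,M,I,I]
Op 8: C2 write [C2 write: invalidate ['C1=M'] -> C2=M] -> [I,I,M,I]
Op 9: C0 read [C0 read from I: others=['C2=M'] -> C0=S, others downsized to S] -> [S,I,S,I]
Op 10: C2 write [C2 write: invalidate ['C0=S'] -> C2=M] -> [I,I,M,I]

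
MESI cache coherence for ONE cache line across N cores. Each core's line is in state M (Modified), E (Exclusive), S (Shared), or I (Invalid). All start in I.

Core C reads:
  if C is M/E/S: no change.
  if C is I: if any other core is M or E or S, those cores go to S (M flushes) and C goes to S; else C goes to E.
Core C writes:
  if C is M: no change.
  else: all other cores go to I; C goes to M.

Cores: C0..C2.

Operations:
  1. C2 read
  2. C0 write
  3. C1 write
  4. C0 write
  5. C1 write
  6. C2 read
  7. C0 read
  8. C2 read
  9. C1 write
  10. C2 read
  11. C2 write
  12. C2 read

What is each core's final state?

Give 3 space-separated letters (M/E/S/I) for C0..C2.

Op 1: C2 read [C2 read from I: no other sharers -> C2=E (exclusive)] -> [I,I,E]
Op 2: C0 write [C0 write: invalidate ['C2=E'] -> C0=M] -> [M,I,I]
Op 3: C1 write [C1 write: invalidate ['C0=M'] -> C1=M] -> [I,M,I]
Op 4: C0 write [C0 write: invalidate ['C1=M'] -> C0=M] -> [M,I,I]
Op 5: C1 write [C1 write: invalidate ['C0=M'] -> C1=M] -> [I,M,I]
Op 6: C2 read [C2 read from I: others=['C1=M'] -> C2=S, others downsized to S] -> [I,S,S]
Op 7: C0 read [C0 read from I: others=['C1=S', 'C2=S'] -> C0=S, others downsized to S] -> [S,S,S]
Op 8: C2 read [C2 read: already in S, no change] -> [S,S,S]
Op 9: C1 write [C1 write: invalidate ['C0=S', 'C2=S'] -> C1=M] -> [I,M,I]
Op 10: C2 read [C2 read from I: others=['C1=M'] -> C2=S, others downsized to S] -> [I,S,S]
Op 11: C2 write [C2 write: invalidate ['C1=S'] -> C2=M] -> [I,I,M]
Op 12: C2 read [C2 read: already in M, no change] -> [I,I,M]

Answer: I I M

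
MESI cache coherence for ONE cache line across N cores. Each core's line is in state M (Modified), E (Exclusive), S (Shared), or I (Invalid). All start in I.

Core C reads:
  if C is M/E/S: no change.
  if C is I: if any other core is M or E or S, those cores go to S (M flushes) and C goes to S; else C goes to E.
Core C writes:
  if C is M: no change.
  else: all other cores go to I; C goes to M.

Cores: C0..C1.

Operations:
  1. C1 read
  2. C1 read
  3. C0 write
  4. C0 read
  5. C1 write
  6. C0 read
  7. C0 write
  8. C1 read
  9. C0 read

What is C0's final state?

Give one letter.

Op 1: C1 read [C1 read from I: no other sharers -> C1=E (exclusive)] -> [I,E]
Op 2: C1 read [C1 read: already in E, no change] -> [I,E]
Op 3: C0 write [C0 write: invalidate ['C1=E'] -> C0=M] -> [M,I]
Op 4: C0 read [C0 read: already in M, no change] -> [M,I]
Op 5: C1 write [C1 write: invalidate ['C0=M'] -> C1=M] -> [I,M]
Op 6: C0 read [C0 read from I: others=['C1=M'] -> C0=S, others downsized to S] -> [S,S]
Op 7: C0 write [C0 write: invalidate ['C1=S'] -> C0=M] -> [M,I]
Op 8: C1 read [C1 read from I: others=['C0=M'] -> C1=S, others downsized to S] -> [S,S]
Op 9: C0 read [C0 read: already in S, no change] -> [S,S]

Answer: S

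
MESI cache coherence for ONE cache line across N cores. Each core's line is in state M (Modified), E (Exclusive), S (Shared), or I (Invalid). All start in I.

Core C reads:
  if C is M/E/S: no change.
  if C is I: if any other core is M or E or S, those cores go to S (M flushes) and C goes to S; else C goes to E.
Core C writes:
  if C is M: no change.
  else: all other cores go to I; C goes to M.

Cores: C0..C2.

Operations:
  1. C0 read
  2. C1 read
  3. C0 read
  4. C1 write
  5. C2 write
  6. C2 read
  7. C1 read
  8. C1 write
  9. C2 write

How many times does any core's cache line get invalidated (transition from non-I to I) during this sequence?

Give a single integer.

Answer: 4

Derivation:
Op 1: C0 read [C0 read from I: no other sharers -> C0=E (exclusive)] -> [E,I,I] (invalidations this op: 0; running total: 0)
Op 2: C1 read [C1 read from I: others=['C0=E'] -> C1=S, others downsized to S] -> [S,S,I] (invalidations this op: 0; running total: 0)
Op 3: C0 read [C0 read: already in S, no change] -> [S,S,I] (invalidations this op: 0; running total: 0)
Op 4: C1 write [C1 write: invalidate ['C0=S'] -> C1=M] -> [I,M,I] (invalidations this op: 1; running total: 1)
Op 5: C2 write [C2 write: invalidate ['C1=M'] -> C2=M] -> [I,I,M] (invalidations this op: 1; running total: 2)
Op 6: C2 read [C2 read: already in M, no change] -> [I,I,M] (invalidations this op: 0; running total: 2)
Op 7: C1 read [C1 read from I: others=['C2=M'] -> C1=S, others downsized to S] -> [I,S,S] (invalidations this op: 0; running total: 2)
Op 8: C1 write [C1 write: invalidate ['C2=S'] -> C1=M] -> [I,M,I] (invalidations this op: 1; running total: 3)
Op 9: C2 write [C2 write: invalidate ['C1=M'] -> C2=M] -> [I,I,M] (invalidations this op: 1; running total: 4)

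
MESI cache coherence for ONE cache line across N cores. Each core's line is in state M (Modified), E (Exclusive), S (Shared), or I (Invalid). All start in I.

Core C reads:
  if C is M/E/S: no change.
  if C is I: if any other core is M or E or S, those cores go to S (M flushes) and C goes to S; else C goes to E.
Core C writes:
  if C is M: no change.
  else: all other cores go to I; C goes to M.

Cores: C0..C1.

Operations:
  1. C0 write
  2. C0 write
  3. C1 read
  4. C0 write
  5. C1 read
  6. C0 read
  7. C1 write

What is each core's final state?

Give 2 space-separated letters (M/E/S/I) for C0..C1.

Op 1: C0 write [C0 write: invalidate none -> C0=M] -> [M,I]
Op 2: C0 write [C0 write: already M (modified), no change] -> [M,I]
Op 3: C1 read [C1 read from I: others=['C0=M'] -> C1=S, others downsized to S] -> [S,S]
Op 4: C0 write [C0 write: invalidate ['C1=S'] -> C0=M] -> [M,I]
Op 5: C1 read [C1 read from I: others=['C0=M'] -> C1=S, others downsized to S] -> [S,S]
Op 6: C0 read [C0 read: already in S, no change] -> [S,S]
Op 7: C1 write [C1 write: invalidate ['C0=S'] -> C1=M] -> [I,M]

Answer: I M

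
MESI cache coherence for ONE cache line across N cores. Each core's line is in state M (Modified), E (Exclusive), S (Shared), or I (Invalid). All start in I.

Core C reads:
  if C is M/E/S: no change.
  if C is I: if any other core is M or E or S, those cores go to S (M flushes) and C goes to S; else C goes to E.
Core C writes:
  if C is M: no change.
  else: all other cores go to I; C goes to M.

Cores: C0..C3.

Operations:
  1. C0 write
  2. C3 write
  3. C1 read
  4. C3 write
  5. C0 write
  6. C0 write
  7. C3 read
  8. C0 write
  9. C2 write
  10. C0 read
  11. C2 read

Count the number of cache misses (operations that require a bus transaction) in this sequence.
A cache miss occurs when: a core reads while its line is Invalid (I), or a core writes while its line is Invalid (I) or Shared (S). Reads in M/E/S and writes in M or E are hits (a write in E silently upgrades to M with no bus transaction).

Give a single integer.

Op 1: C0 write [C0 write: invalidate none -> C0=M] -> [M,I,I,I] [MISS #1: write from I]
Op 2: C3 write [C3 write: invalidate ['C0=M'] -> C3=M] -> [I,I,I,M] [MISS #2: write from I]
Op 3: C1 read [C1 read from I: others=['C3=M'] -> C1=S, others downsized to S] -> [I,S,I,S] [MISS #3: read from I]
Op 4: C3 write [C3 write: invalidate ['C1=S'] -> C3=M] -> [I,I,I,M] [MISS #4: write from S]
Op 5: C0 write [C0 write: invalidate ['C3=M'] -> C0=M] -> [M,I,I,I] [MISS #5: write from I]
Op 6: C0 write [C0 write: already M (modified), no change] -> [M,I,I,I] [hit: write from M]
Op 7: C3 read [C3 read from I: others=['C0=M'] -> C3=S, others downsized to S] -> [S,I,I,S] [MISS #6: read from I]
Op 8: C0 write [C0 write: invalidate ['C3=S'] -> C0=M] -> [M,I,I,I] [MISS #7: write from S]
Op 9: C2 write [C2 write: invalidate ['C0=M'] -> C2=M] -> [I,I,M,I] [MISS #8: write from I]
Op 10: C0 read [C0 read from I: others=['C2=M'] -> C0=S, others downsized to S] -> [S,I,S,I] [MISS #9: read from I]
Op 11: C2 read [C2 read: already in S, no change] -> [S,I,S,I] [hit: read from S]

Answer: 9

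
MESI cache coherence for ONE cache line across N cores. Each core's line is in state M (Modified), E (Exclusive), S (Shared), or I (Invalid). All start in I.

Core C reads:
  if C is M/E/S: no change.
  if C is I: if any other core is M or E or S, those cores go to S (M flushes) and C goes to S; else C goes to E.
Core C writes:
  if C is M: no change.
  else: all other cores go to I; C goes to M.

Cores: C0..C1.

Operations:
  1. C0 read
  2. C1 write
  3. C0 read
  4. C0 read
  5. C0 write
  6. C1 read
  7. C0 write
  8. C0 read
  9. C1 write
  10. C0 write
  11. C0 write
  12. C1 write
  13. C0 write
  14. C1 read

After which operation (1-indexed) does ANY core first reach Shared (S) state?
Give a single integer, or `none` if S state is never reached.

Op 1: C0 read [C0 read from I: no other sharers -> C0=E (exclusive)] -> [E,I]
Op 2: C1 write [C1 write: invalidate ['C0=E'] -> C1=M] -> [I,M]
Op 3: C0 read [C0 read from I: others=['C1=M'] -> C0=S, others downsized to S] -> [S,S]
  -> First S state at op 3; remaining ops need not be traced.

Answer: 3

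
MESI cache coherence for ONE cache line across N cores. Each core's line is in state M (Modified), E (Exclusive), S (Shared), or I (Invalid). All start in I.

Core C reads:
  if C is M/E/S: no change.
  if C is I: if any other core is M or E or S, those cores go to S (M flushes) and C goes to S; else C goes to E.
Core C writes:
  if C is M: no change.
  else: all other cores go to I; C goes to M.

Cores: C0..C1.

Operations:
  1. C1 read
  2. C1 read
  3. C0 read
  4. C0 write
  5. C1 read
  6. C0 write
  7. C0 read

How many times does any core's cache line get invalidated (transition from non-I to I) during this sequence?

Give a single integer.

Answer: 2

Derivation:
Op 1: C1 read [C1 read from I: no other sharers -> C1=E (exclusive)] -> [I,E] (invalidations this op: 0; running total: 0)
Op 2: C1 read [C1 read: already in E, no change] -> [I,E] (invalidations this op: 0; running total: 0)
Op 3: C0 read [C0 read from I: others=['C1=E'] -> C0=S, others downsized to S] -> [S,S] (invalidations this op: 0; running total: 0)
Op 4: C0 write [C0 write: invalidate ['C1=S'] -> C0=M] -> [M,I] (invalidations this op: 1; running total: 1)
Op 5: C1 read [C1 read from I: others=['C0=M'] -> C1=S, others downsized to S] -> [S,S] (invalidations this op: 0; running total: 1)
Op 6: C0 write [C0 write: invalidate ['C1=S'] -> C0=M] -> [M,I] (invalidations this op: 1; running total: 2)
Op 7: C0 read [C0 read: already in M, no change] -> [M,I] (invalidations this op: 0; running total: 2)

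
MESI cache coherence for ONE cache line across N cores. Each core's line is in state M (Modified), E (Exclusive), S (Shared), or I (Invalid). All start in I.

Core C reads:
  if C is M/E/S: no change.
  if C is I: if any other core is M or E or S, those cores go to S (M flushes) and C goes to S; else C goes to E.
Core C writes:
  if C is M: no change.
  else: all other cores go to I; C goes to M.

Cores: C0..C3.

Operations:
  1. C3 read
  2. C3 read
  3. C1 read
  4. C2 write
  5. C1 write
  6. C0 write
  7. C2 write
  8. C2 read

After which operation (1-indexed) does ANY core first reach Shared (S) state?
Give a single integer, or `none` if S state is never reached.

Op 1: C3 read [C3 read from I: no other sharers -> C3=E (exclusive)] -> [I,I,I,E]
Op 2: C3 read [C3 read: already in E, no change] -> [I,I,I,E]
Op 3: C1 read [C1 read from I: others=['C3=E'] -> C1=S, others downsized to S] -> [I,S,I,S]
  -> First S state at op 3; remaining ops need not be traced.

Answer: 3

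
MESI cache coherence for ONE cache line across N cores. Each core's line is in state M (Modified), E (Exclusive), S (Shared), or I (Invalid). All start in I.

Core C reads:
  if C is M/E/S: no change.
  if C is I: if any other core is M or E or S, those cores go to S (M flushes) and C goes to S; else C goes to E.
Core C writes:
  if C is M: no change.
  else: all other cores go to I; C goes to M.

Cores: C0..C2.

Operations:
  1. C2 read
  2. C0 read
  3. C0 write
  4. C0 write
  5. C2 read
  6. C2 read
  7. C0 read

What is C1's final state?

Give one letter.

Op 1: C2 read [C2 read from I: no other sharers -> C2=E (exclusive)] -> [I,I,E]
Op 2: C0 read [C0 read from I: others=['C2=E'] -> C0=S, others downsized to S] -> [S,I,S]
Op 3: C0 write [C0 write: invalidate ['C2=S'] -> C0=M] -> [M,I,I]
Op 4: C0 write [C0 write: already M (modified), no change] -> [M,I,I]
Op 5: C2 read [C2 read from I: others=['C0=M'] -> C2=S, others downsized to S] -> [S,I,S]
Op 6: C2 read [C2 read: already in S, no change] -> [S,I,S]
Op 7: C0 read [C0 read: already in S, no change] -> [S,I,S]

Answer: I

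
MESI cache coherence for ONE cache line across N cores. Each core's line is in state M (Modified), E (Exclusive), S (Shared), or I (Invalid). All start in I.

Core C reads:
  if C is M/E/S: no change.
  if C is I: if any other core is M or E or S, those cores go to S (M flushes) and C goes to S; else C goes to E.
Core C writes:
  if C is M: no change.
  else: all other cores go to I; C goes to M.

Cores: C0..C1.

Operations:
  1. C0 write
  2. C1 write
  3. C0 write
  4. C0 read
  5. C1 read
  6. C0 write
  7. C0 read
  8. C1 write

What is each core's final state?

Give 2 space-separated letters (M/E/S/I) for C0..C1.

Answer: I M

Derivation:
Op 1: C0 write [C0 write: invalidate none -> C0=M] -> [M,I]
Op 2: C1 write [C1 write: invalidate ['C0=M'] -> C1=M] -> [I,M]
Op 3: C0 write [C0 write: invalidate ['C1=M'] -> C0=M] -> [M,I]
Op 4: C0 read [C0 read: already in M, no change] -> [M,I]
Op 5: C1 read [C1 read from I: others=['C0=M'] -> C1=S, others downsized to S] -> [S,S]
Op 6: C0 write [C0 write: invalidate ['C1=S'] -> C0=M] -> [M,I]
Op 7: C0 read [C0 read: already in M, no change] -> [M,I]
Op 8: C1 write [C1 write: invalidate ['C0=M'] -> C1=M] -> [I,M]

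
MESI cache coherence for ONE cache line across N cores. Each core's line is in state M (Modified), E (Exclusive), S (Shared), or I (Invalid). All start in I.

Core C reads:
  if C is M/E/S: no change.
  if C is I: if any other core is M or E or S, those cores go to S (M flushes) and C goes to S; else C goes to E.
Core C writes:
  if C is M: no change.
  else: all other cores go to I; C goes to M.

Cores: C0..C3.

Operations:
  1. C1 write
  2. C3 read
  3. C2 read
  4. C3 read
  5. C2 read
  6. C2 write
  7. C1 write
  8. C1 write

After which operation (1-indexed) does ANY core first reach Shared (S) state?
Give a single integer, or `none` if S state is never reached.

Answer: 2

Derivation:
Op 1: C1 write [C1 write: invalidate none -> C1=M] -> [I,M,I,I]
Op 2: C3 read [C3 read from I: others=['C1=M'] -> C3=S, others downsized to S] -> [I,S,I,S]
  -> First S state at op 2; remaining ops need not be traced.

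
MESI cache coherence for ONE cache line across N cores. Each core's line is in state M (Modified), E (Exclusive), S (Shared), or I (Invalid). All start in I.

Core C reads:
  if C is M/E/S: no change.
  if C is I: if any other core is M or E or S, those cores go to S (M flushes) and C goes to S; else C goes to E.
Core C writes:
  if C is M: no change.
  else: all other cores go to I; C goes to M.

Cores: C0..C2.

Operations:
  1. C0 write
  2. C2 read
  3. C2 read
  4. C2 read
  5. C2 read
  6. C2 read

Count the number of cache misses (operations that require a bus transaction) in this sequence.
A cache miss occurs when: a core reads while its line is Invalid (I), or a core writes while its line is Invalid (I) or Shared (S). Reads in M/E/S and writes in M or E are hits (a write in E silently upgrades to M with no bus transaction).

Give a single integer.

Answer: 2

Derivation:
Op 1: C0 write [C0 write: invalidate none -> C0=M] -> [M,I,I] [MISS #1: write from I]
Op 2: C2 read [C2 read from I: others=['C0=M'] -> C2=S, others downsized to S] -> [S,I,S] [MISS #2: read from I]
Op 3: C2 read [C2 read: already in S, no change] -> [S,I,S] [hit: read from S]
Op 4: C2 read [C2 read: already in S, no change] -> [S,I,S] [hit: read from S]
Op 5: C2 read [C2 read: already in S, no change] -> [S,I,S] [hit: read from S]
Op 6: C2 read [C2 read: already in S, no change] -> [S,I,S] [hit: read from S]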